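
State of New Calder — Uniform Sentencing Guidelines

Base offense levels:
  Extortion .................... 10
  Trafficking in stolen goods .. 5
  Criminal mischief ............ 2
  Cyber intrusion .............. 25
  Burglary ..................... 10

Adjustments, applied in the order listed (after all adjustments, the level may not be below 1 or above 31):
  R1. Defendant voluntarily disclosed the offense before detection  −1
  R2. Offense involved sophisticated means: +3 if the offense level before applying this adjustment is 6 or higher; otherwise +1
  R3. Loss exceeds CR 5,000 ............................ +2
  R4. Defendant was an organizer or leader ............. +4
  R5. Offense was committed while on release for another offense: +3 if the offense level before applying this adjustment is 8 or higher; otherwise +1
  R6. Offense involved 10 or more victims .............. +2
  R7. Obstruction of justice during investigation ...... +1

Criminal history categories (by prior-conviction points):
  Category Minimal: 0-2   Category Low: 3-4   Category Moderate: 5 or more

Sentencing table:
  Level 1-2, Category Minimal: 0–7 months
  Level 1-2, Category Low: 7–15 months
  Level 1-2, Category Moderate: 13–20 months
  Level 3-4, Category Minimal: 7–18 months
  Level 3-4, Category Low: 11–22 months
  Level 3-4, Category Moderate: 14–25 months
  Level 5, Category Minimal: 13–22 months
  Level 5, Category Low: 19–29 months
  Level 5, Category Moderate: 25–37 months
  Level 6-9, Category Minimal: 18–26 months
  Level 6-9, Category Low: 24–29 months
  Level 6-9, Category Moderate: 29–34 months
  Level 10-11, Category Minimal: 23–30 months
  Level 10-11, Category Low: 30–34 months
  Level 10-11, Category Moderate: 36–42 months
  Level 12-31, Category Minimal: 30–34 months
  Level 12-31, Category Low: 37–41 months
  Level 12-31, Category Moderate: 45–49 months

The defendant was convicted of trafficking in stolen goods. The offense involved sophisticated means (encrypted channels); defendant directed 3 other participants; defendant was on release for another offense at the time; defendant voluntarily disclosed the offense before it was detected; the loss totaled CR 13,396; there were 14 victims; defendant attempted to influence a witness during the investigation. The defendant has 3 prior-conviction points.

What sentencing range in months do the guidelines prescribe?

Base offense level for trafficking in stolen goods: 5.
R1 applies: 5 − 1 = 4.
R2 applies (level before this adjustment is 4 < 6, so +1): 4 + 1 = 5.
R3 applies: 5 + 2 = 7.
R4 applies: 7 + 4 = 11.
R5 applies (level before this adjustment is 11 ≥ 8, so +3): 11 + 3 = 14.
R6 applies: 14 + 2 = 16.
R7 applies: 16 + 1 = 17.
Final offense level: 17.
Criminal history: 3 prior points → Category Low (3-4).
Level 17 falls in the 12-31 band.
Grid: Level 12-31 × Category Low = 37-41 months.

37-41 months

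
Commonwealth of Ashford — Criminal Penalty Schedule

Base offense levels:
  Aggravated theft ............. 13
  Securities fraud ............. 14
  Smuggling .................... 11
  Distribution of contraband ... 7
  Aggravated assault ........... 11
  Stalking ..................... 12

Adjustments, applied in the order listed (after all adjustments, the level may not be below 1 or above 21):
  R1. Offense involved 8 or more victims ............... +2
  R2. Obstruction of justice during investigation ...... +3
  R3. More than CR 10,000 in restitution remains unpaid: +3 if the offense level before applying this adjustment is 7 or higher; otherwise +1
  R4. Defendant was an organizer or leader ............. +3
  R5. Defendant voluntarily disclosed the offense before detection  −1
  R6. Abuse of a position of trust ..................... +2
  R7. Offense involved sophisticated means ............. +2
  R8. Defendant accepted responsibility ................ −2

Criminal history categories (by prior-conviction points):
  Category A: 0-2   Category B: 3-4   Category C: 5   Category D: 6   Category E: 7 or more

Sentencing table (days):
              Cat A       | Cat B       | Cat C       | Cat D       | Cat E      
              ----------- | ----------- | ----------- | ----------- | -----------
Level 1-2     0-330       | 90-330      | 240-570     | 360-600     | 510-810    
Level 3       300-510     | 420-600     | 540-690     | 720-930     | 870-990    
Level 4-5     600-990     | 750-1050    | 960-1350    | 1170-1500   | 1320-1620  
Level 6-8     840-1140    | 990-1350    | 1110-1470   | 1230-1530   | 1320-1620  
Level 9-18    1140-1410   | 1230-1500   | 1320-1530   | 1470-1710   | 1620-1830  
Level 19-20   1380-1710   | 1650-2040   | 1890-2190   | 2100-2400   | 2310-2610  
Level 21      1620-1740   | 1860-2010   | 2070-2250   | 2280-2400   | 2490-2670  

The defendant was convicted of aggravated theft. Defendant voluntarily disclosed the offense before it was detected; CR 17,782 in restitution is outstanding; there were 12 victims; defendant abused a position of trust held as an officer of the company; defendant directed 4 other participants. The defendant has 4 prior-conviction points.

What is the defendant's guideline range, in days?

Base offense level for aggravated theft: 13.
R1 applies: 13 + 2 = 15.
R3 applies (level before this adjustment is 15 ≥ 7, so +3): 15 + 3 = 18.
R4 applies: 18 + 3 = 21.
R5 applies: 21 − 1 = 20.
R6 applies: 20 + 2 = 22.
R8 does not apply.
Level 22 exceeds the maximum of 21; capped at 21.
Final offense level: 21.
Criminal history: 4 prior points → Category B (3-4).
Level 21 falls in the 21 band.
Grid: Level 21 × Category B = 1860-2010 days.

1860-2010 days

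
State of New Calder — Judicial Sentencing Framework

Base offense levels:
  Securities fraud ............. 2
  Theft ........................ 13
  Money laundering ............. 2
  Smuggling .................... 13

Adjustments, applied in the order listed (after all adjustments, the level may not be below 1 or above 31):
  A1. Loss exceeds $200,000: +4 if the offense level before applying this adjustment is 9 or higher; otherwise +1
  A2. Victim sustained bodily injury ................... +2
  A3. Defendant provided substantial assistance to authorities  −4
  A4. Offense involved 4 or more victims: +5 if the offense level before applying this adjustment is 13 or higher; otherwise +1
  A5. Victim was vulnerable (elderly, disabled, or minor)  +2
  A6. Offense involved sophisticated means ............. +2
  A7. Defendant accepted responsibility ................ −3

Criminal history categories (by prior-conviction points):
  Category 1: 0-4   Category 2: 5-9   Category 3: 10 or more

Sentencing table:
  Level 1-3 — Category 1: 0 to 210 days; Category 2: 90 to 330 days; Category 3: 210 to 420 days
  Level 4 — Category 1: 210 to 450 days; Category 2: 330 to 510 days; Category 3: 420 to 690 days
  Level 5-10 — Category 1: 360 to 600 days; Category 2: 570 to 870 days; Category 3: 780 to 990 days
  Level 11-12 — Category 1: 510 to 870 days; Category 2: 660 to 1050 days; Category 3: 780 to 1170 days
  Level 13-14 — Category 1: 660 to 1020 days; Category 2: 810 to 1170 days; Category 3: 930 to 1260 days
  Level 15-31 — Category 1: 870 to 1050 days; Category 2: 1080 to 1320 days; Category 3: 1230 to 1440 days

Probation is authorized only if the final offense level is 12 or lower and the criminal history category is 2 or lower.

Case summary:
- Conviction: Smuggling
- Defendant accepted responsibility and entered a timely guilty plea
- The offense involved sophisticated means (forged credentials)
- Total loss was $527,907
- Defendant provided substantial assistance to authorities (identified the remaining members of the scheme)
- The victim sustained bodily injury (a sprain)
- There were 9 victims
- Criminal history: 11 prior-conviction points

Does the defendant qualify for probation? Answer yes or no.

No

Base offense level for smuggling: 13.
A1 applies (level before this adjustment is 13 ≥ 9, so +4): 13 + 4 = 17.
A2 applies: 17 + 2 = 19.
A3 applies: 19 − 4 = 15.
A4 applies (level before this adjustment is 15 ≥ 13, so +5): 15 + 5 = 20.
A6 applies: 20 + 2 = 22.
A7 applies: 22 − 3 = 19.
Final offense level: 19.
Criminal history: 11 prior points → Category 3 (10+).
Level 19 falls in the 15-31 band.
Grid: Level 15-31 × Category 3 = 1230-1440 days.
Probation check: level 19 > 12 and category 3 > 2 → not eligible.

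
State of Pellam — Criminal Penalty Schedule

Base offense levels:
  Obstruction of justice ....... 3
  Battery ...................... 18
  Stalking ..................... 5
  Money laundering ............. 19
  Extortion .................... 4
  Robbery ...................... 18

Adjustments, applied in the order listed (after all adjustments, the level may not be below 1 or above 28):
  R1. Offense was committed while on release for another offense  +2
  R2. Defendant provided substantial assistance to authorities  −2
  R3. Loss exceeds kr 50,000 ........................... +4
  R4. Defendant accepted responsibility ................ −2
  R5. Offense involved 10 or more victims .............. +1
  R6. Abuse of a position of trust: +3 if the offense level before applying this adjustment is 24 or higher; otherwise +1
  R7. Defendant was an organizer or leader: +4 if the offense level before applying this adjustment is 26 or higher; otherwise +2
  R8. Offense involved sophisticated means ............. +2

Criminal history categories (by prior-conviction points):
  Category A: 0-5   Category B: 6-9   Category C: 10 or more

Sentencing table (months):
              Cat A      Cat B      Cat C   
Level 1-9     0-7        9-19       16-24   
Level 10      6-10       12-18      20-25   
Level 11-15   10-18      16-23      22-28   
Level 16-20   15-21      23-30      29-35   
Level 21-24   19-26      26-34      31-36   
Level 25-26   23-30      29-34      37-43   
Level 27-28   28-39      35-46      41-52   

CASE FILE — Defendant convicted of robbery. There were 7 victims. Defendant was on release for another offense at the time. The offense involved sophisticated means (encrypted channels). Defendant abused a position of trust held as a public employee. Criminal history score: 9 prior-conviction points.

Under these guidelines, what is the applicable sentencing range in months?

Base offense level for robbery: 18.
R1 applies: 18 + 2 = 20.
R2 does not apply.
R4 does not apply.
R6 applies (level before this adjustment is 20 < 24, so +1): 20 + 1 = 21.
R8 applies: 21 + 2 = 23.
Final offense level: 23.
Criminal history: 9 prior points → Category B (6-9).
Level 23 falls in the 21-24 band.
Grid: Level 21-24 × Category B = 26-34 months.

26-34 months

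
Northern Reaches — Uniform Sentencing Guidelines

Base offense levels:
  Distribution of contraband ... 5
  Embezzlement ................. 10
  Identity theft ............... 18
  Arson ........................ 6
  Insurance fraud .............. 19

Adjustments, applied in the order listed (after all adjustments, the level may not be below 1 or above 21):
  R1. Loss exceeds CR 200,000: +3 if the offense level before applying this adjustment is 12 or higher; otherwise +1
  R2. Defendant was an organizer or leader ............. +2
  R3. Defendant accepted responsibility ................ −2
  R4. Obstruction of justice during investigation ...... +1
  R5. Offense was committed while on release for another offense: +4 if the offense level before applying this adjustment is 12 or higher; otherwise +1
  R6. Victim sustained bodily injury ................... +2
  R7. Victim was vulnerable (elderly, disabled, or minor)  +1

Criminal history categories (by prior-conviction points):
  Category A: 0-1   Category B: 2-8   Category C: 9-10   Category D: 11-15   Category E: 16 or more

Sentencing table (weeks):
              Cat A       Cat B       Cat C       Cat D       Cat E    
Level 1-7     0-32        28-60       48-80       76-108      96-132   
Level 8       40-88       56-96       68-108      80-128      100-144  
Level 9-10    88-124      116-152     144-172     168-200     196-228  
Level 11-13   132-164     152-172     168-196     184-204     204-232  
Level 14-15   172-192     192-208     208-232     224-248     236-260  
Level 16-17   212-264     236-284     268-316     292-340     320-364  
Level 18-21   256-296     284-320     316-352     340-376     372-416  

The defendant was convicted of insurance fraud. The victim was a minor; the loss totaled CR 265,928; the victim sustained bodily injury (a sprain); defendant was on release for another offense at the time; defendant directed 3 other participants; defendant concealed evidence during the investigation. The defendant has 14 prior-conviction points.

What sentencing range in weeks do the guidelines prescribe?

Base offense level for insurance fraud: 19.
R1 applies (level before this adjustment is 19 ≥ 12, so +3): 19 + 3 = 22.
R2 applies: 22 + 2 = 24.
R3 does not apply.
R4 applies: 24 + 1 = 25.
R5 applies (level before this adjustment is 25 ≥ 12, so +4): 25 + 4 = 29.
R6 applies: 29 + 2 = 31.
R7 applies: 31 + 1 = 32.
Level 32 exceeds the maximum of 21; capped at 21.
Final offense level: 21.
Criminal history: 14 prior points → Category D (11-15).
Level 21 falls in the 18-21 band.
Grid: Level 18-21 × Category D = 340-376 weeks.

340-376 weeks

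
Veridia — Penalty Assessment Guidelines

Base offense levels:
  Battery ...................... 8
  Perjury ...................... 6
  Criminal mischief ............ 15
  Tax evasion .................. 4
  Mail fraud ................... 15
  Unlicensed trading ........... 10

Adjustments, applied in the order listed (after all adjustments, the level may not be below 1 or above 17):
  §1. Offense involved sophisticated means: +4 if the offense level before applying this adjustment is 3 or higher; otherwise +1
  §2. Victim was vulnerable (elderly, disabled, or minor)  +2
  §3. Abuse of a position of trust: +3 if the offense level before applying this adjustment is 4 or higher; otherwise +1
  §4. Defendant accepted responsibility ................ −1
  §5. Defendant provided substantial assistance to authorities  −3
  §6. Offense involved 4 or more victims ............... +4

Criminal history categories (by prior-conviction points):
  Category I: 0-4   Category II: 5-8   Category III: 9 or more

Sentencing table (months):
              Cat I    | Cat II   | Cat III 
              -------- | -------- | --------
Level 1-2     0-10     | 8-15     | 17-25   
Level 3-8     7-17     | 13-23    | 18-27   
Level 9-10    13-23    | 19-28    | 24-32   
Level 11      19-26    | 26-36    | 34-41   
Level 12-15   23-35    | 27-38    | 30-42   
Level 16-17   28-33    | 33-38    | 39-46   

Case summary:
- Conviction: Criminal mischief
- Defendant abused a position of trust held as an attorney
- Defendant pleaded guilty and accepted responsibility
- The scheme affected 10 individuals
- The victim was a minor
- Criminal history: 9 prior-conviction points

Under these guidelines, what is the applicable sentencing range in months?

39-46 months

Base offense level for criminal mischief: 15.
§1 does not apply.
§2 applies: 15 + 2 = 17.
§3 applies (level before this adjustment is 17 ≥ 4, so +3): 17 + 3 = 20.
§4 applies: 20 − 1 = 19.
§5 does not apply.
§6 applies: 19 + 4 = 23.
Level 23 exceeds the maximum of 17; capped at 17.
Final offense level: 17.
Criminal history: 9 prior points → Category III (9+).
Level 17 falls in the 16-17 band.
Grid: Level 16-17 × Category III = 39-46 months.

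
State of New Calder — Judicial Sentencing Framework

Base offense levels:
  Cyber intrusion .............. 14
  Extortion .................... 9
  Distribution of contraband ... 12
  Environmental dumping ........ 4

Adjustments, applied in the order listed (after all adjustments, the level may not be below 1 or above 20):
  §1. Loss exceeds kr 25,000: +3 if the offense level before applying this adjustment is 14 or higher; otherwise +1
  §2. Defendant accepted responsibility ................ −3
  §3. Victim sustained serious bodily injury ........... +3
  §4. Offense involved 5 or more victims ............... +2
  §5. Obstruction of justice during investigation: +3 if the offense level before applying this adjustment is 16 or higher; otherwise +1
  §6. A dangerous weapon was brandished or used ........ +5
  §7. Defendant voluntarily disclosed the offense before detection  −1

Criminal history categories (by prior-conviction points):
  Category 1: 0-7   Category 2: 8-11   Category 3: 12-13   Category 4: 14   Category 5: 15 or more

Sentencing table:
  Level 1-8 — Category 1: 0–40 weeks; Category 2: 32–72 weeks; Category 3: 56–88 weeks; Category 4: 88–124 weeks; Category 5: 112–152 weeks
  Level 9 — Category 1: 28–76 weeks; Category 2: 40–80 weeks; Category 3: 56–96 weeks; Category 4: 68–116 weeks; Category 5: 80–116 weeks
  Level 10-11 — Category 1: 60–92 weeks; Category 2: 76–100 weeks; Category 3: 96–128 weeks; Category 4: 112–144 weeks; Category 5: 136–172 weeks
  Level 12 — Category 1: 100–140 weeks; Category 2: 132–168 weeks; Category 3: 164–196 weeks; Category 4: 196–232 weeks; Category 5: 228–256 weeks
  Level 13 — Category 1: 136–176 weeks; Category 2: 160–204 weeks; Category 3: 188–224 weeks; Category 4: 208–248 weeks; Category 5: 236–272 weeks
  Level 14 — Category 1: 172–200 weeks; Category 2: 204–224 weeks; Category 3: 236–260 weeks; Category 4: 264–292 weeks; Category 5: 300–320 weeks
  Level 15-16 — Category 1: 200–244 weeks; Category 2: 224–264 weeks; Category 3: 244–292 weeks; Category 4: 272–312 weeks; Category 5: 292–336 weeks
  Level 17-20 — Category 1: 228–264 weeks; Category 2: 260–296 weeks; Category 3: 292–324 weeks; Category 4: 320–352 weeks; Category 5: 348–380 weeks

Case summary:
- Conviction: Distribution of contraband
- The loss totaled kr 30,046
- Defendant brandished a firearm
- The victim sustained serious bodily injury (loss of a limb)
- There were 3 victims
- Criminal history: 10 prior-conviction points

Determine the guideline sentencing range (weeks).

Base offense level for distribution of contraband: 12.
§1 applies (level before this adjustment is 12 < 14, so +1): 12 + 1 = 13.
§3 applies: 13 + 3 = 16.
§6 applies: 16 + 5 = 21.
Level 21 exceeds the maximum of 20; capped at 20.
Final offense level: 20.
Criminal history: 10 prior points → Category 2 (8-11).
Level 20 falls in the 17-20 band.
Grid: Level 17-20 × Category 2 = 260-296 weeks.

260-296 weeks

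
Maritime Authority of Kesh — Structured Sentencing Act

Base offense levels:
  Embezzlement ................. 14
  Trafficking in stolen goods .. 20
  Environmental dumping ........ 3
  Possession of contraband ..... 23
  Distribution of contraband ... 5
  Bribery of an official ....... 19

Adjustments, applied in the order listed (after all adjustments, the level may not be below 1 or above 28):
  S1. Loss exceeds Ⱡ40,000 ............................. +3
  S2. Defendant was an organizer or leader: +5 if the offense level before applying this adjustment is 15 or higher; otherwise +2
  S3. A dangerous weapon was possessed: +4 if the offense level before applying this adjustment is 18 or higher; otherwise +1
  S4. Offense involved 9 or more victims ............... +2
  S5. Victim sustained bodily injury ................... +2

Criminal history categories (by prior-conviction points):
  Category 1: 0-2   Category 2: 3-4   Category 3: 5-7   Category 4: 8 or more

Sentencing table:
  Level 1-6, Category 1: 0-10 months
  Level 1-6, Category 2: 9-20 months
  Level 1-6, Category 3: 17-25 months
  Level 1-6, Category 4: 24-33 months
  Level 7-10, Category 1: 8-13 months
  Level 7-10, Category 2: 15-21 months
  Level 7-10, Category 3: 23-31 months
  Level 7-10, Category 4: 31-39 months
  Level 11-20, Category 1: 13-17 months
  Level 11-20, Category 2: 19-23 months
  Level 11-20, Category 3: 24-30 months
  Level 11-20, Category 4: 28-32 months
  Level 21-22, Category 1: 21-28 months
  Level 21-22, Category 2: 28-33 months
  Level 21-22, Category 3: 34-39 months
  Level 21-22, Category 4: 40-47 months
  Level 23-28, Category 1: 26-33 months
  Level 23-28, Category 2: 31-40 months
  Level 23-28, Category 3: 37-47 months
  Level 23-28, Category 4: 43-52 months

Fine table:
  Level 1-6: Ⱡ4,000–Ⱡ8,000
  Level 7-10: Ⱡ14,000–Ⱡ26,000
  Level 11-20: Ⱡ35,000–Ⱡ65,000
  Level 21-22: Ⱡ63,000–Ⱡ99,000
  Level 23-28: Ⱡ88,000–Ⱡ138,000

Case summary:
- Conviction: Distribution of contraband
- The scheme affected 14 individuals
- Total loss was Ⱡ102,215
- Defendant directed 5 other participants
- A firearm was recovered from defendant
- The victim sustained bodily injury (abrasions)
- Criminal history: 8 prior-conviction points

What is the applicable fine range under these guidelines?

Base offense level for distribution of contraband: 5.
S1 applies: 5 + 3 = 8.
S2 applies (level before this adjustment is 8 < 15, so +2): 8 + 2 = 10.
S3 applies (level before this adjustment is 10 < 18, so +1): 10 + 1 = 11.
S4 applies: 11 + 2 = 13.
S5 applies: 13 + 2 = 15.
Final offense level: 15.
Level 15 falls in the 11-20 band.
Fine table: Level 11-20 → Ⱡ35,000–Ⱡ65,000.

Ⱡ35,000–Ⱡ65,000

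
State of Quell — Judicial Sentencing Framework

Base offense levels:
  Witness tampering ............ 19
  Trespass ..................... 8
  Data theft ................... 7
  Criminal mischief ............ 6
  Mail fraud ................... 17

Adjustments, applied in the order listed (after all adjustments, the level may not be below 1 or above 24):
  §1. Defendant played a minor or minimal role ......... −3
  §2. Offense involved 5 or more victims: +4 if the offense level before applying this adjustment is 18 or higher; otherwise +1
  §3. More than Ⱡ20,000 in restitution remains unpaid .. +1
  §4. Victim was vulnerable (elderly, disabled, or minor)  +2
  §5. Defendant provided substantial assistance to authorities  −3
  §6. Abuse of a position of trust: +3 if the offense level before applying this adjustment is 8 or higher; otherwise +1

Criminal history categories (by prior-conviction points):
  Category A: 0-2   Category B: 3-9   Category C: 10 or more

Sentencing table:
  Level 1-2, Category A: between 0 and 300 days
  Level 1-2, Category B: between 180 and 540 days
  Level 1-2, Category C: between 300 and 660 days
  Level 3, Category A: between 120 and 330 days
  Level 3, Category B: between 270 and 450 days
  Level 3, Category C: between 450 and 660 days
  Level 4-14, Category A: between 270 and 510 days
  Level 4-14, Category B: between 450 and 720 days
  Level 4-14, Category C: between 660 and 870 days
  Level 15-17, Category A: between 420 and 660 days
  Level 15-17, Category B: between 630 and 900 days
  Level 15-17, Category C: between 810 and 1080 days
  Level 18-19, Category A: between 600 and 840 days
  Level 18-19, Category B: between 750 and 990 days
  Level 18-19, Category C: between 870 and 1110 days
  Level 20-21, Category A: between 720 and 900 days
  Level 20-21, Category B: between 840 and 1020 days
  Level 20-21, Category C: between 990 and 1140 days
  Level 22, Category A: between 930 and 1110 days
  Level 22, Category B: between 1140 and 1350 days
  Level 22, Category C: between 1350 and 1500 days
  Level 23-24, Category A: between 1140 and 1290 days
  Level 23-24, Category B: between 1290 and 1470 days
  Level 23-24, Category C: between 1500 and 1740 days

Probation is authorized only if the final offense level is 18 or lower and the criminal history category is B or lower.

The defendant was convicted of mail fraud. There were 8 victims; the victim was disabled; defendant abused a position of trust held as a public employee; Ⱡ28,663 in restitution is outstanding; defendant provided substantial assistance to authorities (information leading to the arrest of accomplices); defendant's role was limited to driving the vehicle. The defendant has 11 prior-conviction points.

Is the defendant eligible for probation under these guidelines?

No

Base offense level for mail fraud: 17.
§1 applies: 17 − 3 = 14.
§2 applies (level before this adjustment is 14 < 18, so +1): 14 + 1 = 15.
§3 applies: 15 + 1 = 16.
§4 applies: 16 + 2 = 18.
§5 applies: 18 − 3 = 15.
§6 applies (level before this adjustment is 15 ≥ 8, so +3): 15 + 3 = 18.
Final offense level: 18.
Criminal history: 11 prior points → Category C (10+).
Level 18 falls in the 18-19 band.
Grid: Level 18-19 × Category C = 870-1110 days.
Probation check: level 18 ≤ 18 and category C > B → not eligible.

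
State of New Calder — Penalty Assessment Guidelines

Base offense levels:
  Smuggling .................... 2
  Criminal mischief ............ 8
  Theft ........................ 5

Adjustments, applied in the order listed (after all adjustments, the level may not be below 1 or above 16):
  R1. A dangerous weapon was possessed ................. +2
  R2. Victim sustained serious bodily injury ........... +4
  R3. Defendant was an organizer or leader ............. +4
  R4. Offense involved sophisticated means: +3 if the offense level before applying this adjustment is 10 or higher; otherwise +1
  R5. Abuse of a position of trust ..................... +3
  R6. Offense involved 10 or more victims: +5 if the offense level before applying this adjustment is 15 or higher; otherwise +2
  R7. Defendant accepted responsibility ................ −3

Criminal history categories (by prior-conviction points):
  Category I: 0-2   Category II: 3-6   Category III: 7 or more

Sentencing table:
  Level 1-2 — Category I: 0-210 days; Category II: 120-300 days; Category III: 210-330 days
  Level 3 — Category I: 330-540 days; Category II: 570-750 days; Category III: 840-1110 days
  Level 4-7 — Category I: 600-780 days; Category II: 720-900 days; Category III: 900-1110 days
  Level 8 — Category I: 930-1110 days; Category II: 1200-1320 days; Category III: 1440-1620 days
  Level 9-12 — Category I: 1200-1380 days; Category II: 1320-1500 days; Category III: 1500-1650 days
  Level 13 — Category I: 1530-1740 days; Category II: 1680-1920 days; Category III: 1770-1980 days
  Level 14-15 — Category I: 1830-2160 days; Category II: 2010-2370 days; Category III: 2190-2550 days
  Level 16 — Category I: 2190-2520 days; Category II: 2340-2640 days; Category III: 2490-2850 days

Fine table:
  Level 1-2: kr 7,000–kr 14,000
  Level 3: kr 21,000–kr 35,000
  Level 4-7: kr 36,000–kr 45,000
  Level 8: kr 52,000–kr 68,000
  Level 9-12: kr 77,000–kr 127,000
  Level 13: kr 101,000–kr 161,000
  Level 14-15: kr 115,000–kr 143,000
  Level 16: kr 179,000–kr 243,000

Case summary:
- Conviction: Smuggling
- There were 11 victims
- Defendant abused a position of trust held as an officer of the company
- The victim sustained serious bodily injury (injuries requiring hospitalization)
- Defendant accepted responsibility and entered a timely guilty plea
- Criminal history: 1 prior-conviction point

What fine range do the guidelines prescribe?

Base offense level for smuggling: 2.
R1 does not apply.
R2 applies: 2 + 4 = 6.
R3 does not apply.
R5 applies: 6 + 3 = 9.
R6 applies (level before this adjustment is 9 < 15, so +2): 9 + 2 = 11.
R7 applies: 11 − 3 = 8.
Final offense level: 8.
Level 8 falls in the 8 band.
Fine table: Level 8 → kr 52,000–kr 68,000.

kr 52,000–kr 68,000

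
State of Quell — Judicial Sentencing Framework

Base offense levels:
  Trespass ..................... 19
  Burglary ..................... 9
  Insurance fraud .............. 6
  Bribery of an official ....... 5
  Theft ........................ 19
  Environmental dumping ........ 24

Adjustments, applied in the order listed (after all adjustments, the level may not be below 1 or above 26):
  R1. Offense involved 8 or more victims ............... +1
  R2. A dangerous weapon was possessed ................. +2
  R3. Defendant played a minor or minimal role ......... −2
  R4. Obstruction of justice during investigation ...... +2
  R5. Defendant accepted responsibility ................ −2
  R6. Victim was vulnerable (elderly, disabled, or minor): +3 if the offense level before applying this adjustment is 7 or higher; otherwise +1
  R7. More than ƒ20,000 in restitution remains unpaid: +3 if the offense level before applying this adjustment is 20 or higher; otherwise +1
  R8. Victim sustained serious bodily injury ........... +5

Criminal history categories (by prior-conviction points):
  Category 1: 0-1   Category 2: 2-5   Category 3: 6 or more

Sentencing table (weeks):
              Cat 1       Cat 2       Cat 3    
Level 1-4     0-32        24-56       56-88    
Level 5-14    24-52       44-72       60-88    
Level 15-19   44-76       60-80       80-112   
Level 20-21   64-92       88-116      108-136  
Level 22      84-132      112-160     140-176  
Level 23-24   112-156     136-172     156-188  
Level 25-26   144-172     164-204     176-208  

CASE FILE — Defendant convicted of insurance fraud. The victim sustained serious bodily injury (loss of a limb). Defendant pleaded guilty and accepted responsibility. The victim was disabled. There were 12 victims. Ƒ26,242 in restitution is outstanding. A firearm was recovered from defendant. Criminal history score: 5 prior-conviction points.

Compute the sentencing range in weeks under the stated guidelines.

Base offense level for insurance fraud: 6.
R1 applies: 6 + 1 = 7.
R2 applies: 7 + 2 = 9.
R3 does not apply.
R5 applies: 9 − 2 = 7.
R6 applies (level before this adjustment is 7 ≥ 7, so +3): 7 + 3 = 10.
R7 applies (level before this adjustment is 10 < 20, so +1): 10 + 1 = 11.
R8 applies: 11 + 5 = 16.
Final offense level: 16.
Criminal history: 5 prior points → Category 2 (2-5).
Level 16 falls in the 15-19 band.
Grid: Level 15-19 × Category 2 = 60-80 weeks.

60-80 weeks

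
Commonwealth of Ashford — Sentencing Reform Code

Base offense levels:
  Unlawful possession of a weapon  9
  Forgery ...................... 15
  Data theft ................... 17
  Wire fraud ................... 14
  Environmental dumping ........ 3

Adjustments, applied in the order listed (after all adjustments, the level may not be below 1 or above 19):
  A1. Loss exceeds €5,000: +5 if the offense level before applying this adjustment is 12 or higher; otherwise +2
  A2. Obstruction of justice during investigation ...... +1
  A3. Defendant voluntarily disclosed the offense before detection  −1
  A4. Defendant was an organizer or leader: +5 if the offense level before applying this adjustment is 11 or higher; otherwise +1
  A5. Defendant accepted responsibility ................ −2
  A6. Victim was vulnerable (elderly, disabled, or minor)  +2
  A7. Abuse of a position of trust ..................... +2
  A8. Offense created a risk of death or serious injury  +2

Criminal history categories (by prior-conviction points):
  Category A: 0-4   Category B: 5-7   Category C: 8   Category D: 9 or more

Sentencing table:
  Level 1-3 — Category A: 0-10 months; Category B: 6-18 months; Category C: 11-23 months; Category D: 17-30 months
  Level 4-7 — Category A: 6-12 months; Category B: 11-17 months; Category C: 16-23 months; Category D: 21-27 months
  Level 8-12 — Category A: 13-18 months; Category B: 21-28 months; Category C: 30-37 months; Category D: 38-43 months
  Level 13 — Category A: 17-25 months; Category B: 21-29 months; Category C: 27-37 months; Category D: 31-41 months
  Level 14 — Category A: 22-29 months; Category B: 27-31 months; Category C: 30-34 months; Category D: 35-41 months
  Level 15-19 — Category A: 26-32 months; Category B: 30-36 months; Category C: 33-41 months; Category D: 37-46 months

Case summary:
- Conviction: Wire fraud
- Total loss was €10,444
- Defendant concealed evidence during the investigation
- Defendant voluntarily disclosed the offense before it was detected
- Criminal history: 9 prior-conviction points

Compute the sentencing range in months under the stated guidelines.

37-46 months

Base offense level for wire fraud: 14.
A1 applies (level before this adjustment is 14 ≥ 12, so +5): 14 + 5 = 19.
A2 applies: 19 + 1 = 20.
A3 applies: 20 − 1 = 19.
A4 does not apply.
A8 does not apply.
Final offense level: 19.
Criminal history: 9 prior points → Category D (9+).
Level 19 falls in the 15-19 band.
Grid: Level 15-19 × Category D = 37-46 months.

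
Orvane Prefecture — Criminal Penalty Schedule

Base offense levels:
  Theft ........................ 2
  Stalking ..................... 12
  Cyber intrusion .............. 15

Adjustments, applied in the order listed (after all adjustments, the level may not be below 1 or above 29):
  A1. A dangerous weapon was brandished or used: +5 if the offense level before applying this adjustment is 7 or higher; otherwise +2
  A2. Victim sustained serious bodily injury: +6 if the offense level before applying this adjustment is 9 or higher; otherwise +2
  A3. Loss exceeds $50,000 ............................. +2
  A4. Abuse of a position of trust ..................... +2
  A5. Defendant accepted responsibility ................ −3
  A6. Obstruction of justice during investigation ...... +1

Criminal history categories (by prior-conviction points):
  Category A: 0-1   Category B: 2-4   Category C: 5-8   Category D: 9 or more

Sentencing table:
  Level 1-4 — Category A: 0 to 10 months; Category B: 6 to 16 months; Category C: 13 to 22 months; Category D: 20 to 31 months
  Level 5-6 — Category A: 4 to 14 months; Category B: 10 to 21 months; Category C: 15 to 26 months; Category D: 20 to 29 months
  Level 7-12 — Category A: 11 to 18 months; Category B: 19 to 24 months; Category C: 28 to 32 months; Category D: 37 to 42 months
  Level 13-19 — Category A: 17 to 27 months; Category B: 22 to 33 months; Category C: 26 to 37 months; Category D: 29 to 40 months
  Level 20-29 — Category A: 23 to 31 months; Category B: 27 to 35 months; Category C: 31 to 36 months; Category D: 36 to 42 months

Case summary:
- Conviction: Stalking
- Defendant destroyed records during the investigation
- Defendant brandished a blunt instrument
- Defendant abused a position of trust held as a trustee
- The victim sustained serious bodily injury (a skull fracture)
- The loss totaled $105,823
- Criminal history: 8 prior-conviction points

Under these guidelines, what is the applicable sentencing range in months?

31-36 months

Base offense level for stalking: 12.
A1 applies (level before this adjustment is 12 ≥ 7, so +5): 12 + 5 = 17.
A2 applies (level before this adjustment is 17 ≥ 9, so +6): 17 + 6 = 23.
A3 applies: 23 + 2 = 25.
A4 applies: 25 + 2 = 27.
A5 does not apply.
A6 applies: 27 + 1 = 28.
Final offense level: 28.
Criminal history: 8 prior points → Category C (5-8).
Level 28 falls in the 20-29 band.
Grid: Level 20-29 × Category C = 31-36 months.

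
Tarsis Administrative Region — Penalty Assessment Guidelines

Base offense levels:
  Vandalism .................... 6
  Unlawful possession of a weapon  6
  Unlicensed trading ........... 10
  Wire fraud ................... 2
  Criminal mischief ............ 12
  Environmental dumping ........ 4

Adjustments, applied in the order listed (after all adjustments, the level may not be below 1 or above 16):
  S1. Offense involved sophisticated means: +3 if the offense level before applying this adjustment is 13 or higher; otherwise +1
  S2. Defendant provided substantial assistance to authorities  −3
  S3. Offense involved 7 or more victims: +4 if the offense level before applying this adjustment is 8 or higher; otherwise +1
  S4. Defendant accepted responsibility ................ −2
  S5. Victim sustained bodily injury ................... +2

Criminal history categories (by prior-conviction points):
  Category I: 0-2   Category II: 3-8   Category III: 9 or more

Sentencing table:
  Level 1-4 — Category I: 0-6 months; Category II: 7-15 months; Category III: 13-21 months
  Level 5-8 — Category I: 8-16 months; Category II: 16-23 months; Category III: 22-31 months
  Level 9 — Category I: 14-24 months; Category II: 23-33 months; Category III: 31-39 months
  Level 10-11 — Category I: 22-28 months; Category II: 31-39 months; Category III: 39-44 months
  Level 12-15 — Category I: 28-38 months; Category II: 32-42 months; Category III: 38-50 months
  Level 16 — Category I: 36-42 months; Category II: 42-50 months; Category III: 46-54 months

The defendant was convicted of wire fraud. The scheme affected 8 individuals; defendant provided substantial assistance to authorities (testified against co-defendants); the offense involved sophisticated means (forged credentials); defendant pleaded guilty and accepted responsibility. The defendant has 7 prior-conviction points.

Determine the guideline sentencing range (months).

7-15 months

Base offense level for wire fraud: 2.
S1 applies (level before this adjustment is 2 < 13, so +1): 2 + 1 = 3.
S2 applies: 3 − 3 = 0.
S3 applies (level before this adjustment is 0 < 8, so +1): 0 + 1 = 1.
S4 applies: 1 − 2 = -1.
S5 does not apply.
Level -1 is below the minimum of 1; floored at 1.
Final offense level: 1.
Criminal history: 7 prior points → Category II (3-8).
Level 1 falls in the 1-4 band.
Grid: Level 1-4 × Category II = 7-15 months.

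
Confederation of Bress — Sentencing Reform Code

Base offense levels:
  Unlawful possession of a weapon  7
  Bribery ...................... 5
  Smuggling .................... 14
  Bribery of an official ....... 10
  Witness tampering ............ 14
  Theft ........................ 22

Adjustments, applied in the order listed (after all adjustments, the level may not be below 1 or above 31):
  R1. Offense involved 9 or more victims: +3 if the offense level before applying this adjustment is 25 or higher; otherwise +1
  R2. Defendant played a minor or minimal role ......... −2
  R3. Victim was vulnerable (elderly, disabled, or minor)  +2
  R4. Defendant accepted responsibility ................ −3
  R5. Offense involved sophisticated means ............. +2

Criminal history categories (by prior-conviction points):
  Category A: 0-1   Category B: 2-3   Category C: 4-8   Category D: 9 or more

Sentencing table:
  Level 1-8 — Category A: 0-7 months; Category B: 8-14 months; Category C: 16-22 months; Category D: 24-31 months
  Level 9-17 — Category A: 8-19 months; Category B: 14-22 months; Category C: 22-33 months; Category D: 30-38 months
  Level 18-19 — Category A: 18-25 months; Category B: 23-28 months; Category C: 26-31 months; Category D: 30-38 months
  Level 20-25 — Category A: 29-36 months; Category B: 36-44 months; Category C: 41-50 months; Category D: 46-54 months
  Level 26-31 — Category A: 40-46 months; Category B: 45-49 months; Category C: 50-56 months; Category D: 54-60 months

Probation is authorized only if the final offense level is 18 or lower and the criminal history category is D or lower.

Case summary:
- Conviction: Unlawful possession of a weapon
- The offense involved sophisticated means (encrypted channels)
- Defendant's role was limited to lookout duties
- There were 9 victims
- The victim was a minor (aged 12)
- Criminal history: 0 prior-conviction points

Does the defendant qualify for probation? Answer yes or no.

Base offense level for unlawful possession of a weapon: 7.
R1 applies (level before this adjustment is 7 < 25, so +1): 7 + 1 = 8.
R2 applies: 8 − 2 = 6.
R3 applies: 6 + 2 = 8.
R4 does not apply.
R5 applies: 8 + 2 = 10.
Final offense level: 10.
Criminal history: 0 prior points → Category A (0-1).
Level 10 falls in the 9-17 band.
Grid: Level 9-17 × Category A = 8-19 months.
Probation check: level 10 ≤ 18 and category A ≤ D → eligible.

Yes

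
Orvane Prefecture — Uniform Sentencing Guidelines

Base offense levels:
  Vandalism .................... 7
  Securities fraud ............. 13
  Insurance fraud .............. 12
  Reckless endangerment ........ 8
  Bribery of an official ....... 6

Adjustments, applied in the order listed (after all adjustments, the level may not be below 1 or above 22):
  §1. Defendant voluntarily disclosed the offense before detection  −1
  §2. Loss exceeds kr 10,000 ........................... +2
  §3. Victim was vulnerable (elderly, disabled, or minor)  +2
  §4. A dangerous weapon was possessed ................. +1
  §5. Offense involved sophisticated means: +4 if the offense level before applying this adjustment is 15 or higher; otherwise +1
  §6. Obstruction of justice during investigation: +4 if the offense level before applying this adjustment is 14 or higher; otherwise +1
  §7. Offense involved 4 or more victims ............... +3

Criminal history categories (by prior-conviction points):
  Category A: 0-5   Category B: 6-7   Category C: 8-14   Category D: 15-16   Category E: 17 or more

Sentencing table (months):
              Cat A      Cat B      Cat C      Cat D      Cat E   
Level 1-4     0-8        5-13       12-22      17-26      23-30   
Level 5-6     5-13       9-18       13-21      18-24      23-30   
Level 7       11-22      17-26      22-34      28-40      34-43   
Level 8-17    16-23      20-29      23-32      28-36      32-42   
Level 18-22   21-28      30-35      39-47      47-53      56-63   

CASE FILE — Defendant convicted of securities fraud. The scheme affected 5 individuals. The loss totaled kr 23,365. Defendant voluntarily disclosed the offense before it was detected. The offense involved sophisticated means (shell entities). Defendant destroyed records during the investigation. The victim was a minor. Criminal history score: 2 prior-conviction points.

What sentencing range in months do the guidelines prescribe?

21-28 months

Base offense level for securities fraud: 13.
§1 applies: 13 − 1 = 12.
§2 applies: 12 + 2 = 14.
§3 applies: 14 + 2 = 16.
§5 applies (level before this adjustment is 16 ≥ 15, so +4): 16 + 4 = 20.
§6 applies (level before this adjustment is 20 ≥ 14, so +4): 20 + 4 = 24.
§7 applies: 24 + 3 = 27.
Level 27 exceeds the maximum of 22; capped at 22.
Final offense level: 22.
Criminal history: 2 prior points → Category A (0-5).
Level 22 falls in the 18-22 band.
Grid: Level 18-22 × Category A = 21-28 months.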